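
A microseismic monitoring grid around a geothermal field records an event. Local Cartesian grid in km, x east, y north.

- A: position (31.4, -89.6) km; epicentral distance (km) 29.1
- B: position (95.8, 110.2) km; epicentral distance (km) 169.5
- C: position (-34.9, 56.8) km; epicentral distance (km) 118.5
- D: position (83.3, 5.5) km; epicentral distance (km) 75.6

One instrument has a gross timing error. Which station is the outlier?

A

Solve using three stations at a time. Using B, C, D (subtract circle equations pairwise → linear system) gives (x, y) ≈ (26.6, -44.5).
Distances from that point to each station vs reported:
  A: calculated 45.3 vs reported 29.1 → residual 16.2 km
  B: calculated 169.5 vs reported 169.5 → residual 0.0 km
  C: calculated 118.5 vs reported 118.5 → residual 0.0 km
  D: calculated 75.6 vs reported 75.6 → residual 0.0 km
B, C, D are mutually consistent (residuals ≈ 0); A is off by 16.2 km.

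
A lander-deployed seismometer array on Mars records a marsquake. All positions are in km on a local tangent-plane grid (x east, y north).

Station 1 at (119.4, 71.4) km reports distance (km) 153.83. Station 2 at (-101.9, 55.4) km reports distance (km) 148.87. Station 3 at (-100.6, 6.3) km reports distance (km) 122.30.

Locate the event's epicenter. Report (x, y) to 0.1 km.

Circle about each station: (x − 119.4)² + (y − 71.4)² = 153.83²; (x + 101.9)² + (y − 55.4)² = 148.87²; (x + 100.6)² + (y − 6.3)² = 122.30².
Subtracting the Station 1 equation from the Station 2 and Station 3 equations removes the quadratic terms:
-442.6 x − 32.0 y = -4400.16
-440.0 x − 130.2 y = -487.89
Solving the 2×2 system: x ≈ 12.8, y ≈ -39.5 km.

(12.8, -39.5)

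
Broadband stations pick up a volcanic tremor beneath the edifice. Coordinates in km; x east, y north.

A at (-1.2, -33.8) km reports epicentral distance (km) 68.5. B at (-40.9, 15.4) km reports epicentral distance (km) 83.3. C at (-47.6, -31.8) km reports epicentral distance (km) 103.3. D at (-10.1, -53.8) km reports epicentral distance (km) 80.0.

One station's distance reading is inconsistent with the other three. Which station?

Solve using three stations at a time. Using A, B, C (subtract circle equations pairwise → linear system) gives (x, y) ≈ (42.3, 19.1).
Distances from that point to each station vs reported:
  A: calculated 68.4 vs reported 68.5 → residual 0.1 km
  B: calculated 83.2 vs reported 83.3 → residual 0.1 km
  C: calculated 103.3 vs reported 103.3 → residual 0.0 km
  D: calculated 89.7 vs reported 80.0 → residual 9.7 km
A, B, C are mutually consistent (residuals ≈ 0); D is off by 9.7 km.

D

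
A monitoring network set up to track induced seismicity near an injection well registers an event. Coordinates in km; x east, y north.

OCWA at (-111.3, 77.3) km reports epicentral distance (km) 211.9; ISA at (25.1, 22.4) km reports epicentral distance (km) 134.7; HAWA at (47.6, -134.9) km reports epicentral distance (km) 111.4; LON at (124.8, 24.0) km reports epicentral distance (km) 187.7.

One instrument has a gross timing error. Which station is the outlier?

HAWA

Solve using three stations at a time. Using OCWA, ISA, LON (subtract circle equations pairwise → linear system) gives (x, y) ≈ (-8.6, -108.2).
Distances from that point to each station vs reported:
  OCWA: calculated 212.0 vs reported 211.9 → residual 0.1 km
  ISA: calculated 134.9 vs reported 134.7 → residual 0.2 km
  HAWA: calculated 62.2 vs reported 111.4 → residual 49.2 km
  LON: calculated 187.8 vs reported 187.7 → residual 0.1 km
OCWA, ISA, LON are mutually consistent (residuals ≈ 0); HAWA is off by 49.2 km.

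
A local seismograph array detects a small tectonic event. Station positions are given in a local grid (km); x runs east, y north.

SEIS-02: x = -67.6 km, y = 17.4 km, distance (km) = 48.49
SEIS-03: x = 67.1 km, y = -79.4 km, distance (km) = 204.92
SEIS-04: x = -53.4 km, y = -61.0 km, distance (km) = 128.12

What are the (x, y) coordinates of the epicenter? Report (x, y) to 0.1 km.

x ≈ -78.7 km, y ≈ 64.6 km

Circle about each station: (x + 67.6)² + (y − 17.4)² = 48.49²; (x − 67.1)² + (y + 79.4)² = 204.92²; (x + 53.4)² + (y + 61.0)² = 128.12².
Subtracting the SEIS-02 equation from the SEIS-03 and SEIS-04 equations removes the quadratic terms:
269.4 x − 193.6 y = -33706.68
28.4 x − 156.8 y = -12363.41
Solving the 2×2 system: x ≈ -78.7, y ≈ 64.6 km.
Check against SEIS-02 (with the unrounded x, y): √((x + 67.6)²+(y − 17.4)²) = 48.48 ≈ 48.49 km. ✓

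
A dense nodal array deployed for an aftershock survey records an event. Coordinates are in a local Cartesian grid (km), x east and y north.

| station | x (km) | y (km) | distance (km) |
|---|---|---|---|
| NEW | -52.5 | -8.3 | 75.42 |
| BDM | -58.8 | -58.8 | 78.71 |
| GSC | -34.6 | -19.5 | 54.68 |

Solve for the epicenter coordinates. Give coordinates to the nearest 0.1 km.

Circle about each station: (x + 52.5)² + (y + 8.3)² = 75.42²; (x + 58.8)² + (y + 58.8)² = 78.71²; (x + 34.6)² + (y + 19.5)² = 54.68².
Subtracting the NEW equation from the BDM and GSC equations removes the quadratic terms:
-12.6 x − 101.0 y = 3582.65
35.8 x − 22.4 y = 1450.54
Solving the 2×2 system: x ≈ 17.0, y ≈ -37.6 km.

17.0 km east, -37.6 km north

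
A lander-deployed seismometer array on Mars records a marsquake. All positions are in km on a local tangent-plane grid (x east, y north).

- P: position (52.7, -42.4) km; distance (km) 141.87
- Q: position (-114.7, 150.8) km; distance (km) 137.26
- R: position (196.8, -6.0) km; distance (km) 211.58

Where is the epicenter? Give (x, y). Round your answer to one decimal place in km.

Circle about each station: (x − 52.7)² + (y + 42.4)² = 141.87²; (x + 114.7)² + (y − 150.8)² = 137.26²; (x − 196.8)² + (y + 6.0)² = 211.58².
Subtracting pairs of circle equations eliminates x²+y² and gives linear equations (the radical axes):
-334.8 x + 386.4 y = 32608.47
288.2 x + 72.8 y = 9552.19
Solving the 2×2 system: x ≈ 9.7, y ≈ 92.8 km.
Check against P (with the unrounded x, y): √((x − 52.7)²+(y + 42.4)²) = 141.87 ≈ 141.87 km. ✓

(9.7, 92.8)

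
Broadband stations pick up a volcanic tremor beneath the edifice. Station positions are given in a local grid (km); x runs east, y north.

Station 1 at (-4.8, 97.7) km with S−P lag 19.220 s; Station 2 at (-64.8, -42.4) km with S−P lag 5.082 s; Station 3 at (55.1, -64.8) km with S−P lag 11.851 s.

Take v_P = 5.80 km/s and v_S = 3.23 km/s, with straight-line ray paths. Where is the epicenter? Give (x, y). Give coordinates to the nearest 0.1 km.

x ≈ -27.8 km, y ≈ -40.5 km

Distance from S−P lag: d = Δt · v_P v_S / (v_P − v_S) = Δt · (5.80·3.23)/(5.80−3.23) ≈ 7.2895·Δt.
So d_Station 1 = 140.10, d_Station 2 = 37.05, d_Station 3 = 86.39 km.
Circle about each station: (x + 4.8)² + (y − 97.7)² = 140.10²; (x + 64.8)² + (y + 42.4)² = 37.05²; (x − 55.1)² + (y + 64.8)² = 86.39².
Subtracting the Station 1 equation from the Station 2 and Station 3 equations removes the quadratic terms:
-120.0 x − 280.2 y = 14683.78
119.8 x − 325.0 y = 9831.50
Solving the 2×2 system: x ≈ -27.8, y ≈ -40.5 km.
Check against Station 1 (with the unrounded x, y): √((x + 4.8)²+(y − 97.7)²) = 140.10 ≈ 140.10 km. ✓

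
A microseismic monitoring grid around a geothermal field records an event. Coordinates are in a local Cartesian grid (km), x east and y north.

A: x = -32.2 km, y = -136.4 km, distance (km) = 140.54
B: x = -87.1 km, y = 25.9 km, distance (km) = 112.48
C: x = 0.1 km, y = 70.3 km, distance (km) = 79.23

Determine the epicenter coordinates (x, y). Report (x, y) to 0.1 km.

Circle about each station: (x + 32.2)² + (y + 136.4)² = 140.54²; (x + 87.1)² + (y − 25.9)² = 112.48²; (x − 0.1)² + (y − 70.3)² = 79.23².
Subtracting pairs of circle equations eliminates x²+y² and gives linear equations (the radical axes):
-109.8 x + 324.6 y = -4284.84
64.6 x + 413.4 y = -1225.60
Solving the 2×2 system: x ≈ 20.7, y ≈ -6.2 km.

20.7 km east, -6.2 km north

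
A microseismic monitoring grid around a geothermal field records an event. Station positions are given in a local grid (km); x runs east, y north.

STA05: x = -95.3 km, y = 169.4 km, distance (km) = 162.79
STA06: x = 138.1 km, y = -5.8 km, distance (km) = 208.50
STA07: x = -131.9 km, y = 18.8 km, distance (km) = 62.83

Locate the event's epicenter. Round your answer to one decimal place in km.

Circle about each station: (x + 95.3)² + (y − 169.4)² = 162.79²; (x − 138.1)² + (y + 5.8)² = 208.50²; (x + 131.9)² + (y − 18.8)² = 62.83².
Subtracting the STA05 equation from the STA06 and STA07 equations removes the quadratic terms:
466.8 x − 350.4 y = -35644.87
-73.2 x − 301.2 y = 2525.58
Solving the 2×2 system: x ≈ -69.9, y ≈ 8.6 km.

-69.9 km east, 8.6 km north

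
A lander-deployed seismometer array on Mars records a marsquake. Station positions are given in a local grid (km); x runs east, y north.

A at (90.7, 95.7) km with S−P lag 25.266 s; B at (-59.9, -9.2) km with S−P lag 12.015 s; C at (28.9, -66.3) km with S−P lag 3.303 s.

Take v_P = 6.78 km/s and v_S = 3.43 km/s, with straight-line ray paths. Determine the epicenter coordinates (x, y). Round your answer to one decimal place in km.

7.3 km east, -58.6 km north

Distance from S−P lag: d = Δt · v_P v_S / (v_P − v_S) = Δt · (6.78·3.43)/(6.78−3.43) ≈ 6.9419·Δt.
So d_A = 175.39, d_B = 83.41, d_C = 22.93 km.
Circle about each station: (x − 90.7)² + (y − 95.7)² = 175.39²; (x + 59.9)² + (y + 9.2)² = 83.41²; (x − 28.9)² + (y + 66.3)² = 22.93².
Subtracting the A equation from the B and C equations removes the quadratic terms:
-301.2 x − 209.8 y = 10092.09
-123.6 x − 324.0 y = 18081.79
Solving the 2×2 system: x ≈ 7.3, y ≈ -58.6 km.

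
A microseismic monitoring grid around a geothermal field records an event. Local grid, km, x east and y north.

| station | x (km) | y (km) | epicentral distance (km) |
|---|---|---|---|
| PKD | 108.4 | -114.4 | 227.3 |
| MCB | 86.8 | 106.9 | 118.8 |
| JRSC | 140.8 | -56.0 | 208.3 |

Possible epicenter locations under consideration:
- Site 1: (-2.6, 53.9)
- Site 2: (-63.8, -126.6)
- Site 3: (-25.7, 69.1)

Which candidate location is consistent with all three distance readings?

Site 3

For each candidate, compare |candidate − station| to the reported distance:
Site 1: residuals PKD 25.7, MCB 14.9, JRSC 27.6 → max 27.6 km
Site 2: residuals PKD 54.7, MCB 159.1, JRSC 8.1 → max 159.1 km
Site 3: residuals PKD 0.0, MCB 0.1, JRSC 0.0 → max 0.1 km
Only Site 3 has all residuals ≈ 0.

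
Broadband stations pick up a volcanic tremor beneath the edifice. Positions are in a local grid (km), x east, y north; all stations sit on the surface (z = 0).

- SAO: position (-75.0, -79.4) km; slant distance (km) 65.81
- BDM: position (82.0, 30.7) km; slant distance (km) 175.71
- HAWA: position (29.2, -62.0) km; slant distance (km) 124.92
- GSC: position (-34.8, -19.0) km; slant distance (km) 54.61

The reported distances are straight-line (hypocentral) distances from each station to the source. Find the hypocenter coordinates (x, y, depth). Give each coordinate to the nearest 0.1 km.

Each station gives a sphere (x−x_i)² + (y−y_i)² + z² = d_i² (stations at z=0).
Subtracting the SAO sphere from BDM and HAWA: z² cancels, leaving linear equations in x and y:
314.0 x + 220.2 y = -30805.92
208.4 x + 34.8 y = -18506.77
Solving: x ≈ -85.896, y ≈ -17.414 km (keep extra digits for the depth step; rounded: -85.9, -17.4).
Then from the SAO sphere: z² = 65.81² − (x + 75.0)² − (y + 79.4)² with x = -85.896, y = -17.414, so z ≈ 19.235 ≈ 19.2 km.
Check against GSC (with the unrounded solution): distance 54.62 ≈ 54.61 km. ✓

(-85.9, -17.4, 19.2)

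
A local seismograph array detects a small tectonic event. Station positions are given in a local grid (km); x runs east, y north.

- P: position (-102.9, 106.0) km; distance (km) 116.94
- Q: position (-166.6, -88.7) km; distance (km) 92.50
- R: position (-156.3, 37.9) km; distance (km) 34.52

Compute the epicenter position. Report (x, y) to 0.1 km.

-159.2 km east, 3.5 km north

Circle about each station: (x + 102.9)² + (y − 106.0)² = 116.94²; (x + 166.6)² + (y + 88.7)² = 92.50²; (x + 156.3)² + (y − 37.9)² = 34.52².
Subtracting the P equation from the Q and R equations removes the quadratic terms:
-127.4 x − 389.4 y = 18917.55
-106.8 x − 136.2 y = 16525.02
Solving the 2×2 system: x ≈ -159.2, y ≈ 3.5 km.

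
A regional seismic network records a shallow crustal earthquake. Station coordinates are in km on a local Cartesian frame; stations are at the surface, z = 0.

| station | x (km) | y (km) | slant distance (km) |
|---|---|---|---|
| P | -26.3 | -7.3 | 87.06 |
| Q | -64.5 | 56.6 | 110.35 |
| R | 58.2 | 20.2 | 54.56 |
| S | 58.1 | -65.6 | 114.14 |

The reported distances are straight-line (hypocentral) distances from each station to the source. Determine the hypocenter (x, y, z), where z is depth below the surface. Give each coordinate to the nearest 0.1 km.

Each station gives a sphere (x−x_i)² + (y−y_i)² + z² = d_i² (stations at z=0).
Subtracting the P sphere from Q and R: z² cancels, leaving linear equations in x and y:
-76.4 x + 127.8 y = 2021.15
169.0 x + 55.0 y = 7652.95
Solving: x ≈ 33.600, y ≈ 35.901 km (keep extra digits for the depth step; rounded: 33.6, 35.9).
Then from the P sphere: z² = 87.06² − (x + 26.3)² − (y + 7.3)² with x = 33.600, y = 35.901, so z ≈ 46.099 ≈ 46.1 km.

(33.6, 35.9, 46.1)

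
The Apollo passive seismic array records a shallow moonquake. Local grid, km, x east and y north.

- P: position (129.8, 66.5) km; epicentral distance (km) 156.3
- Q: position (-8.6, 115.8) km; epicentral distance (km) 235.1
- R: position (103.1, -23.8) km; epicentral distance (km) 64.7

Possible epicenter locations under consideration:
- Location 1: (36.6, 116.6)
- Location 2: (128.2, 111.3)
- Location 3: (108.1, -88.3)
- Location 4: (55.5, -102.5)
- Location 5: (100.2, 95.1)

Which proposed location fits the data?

For each candidate, compare |candidate − station| to the reported distance:
Location 1: residuals P 50.5, Q 189.9, R 90.7 → max 189.9 km
Location 2: residuals P 111.5, Q 98.2, R 72.7 → max 111.5 km
Location 3: residuals P 0.0, Q 0.0, R 0.0 → max 0.0 km
Location 4: residuals P 28.3, Q 7.6, R 27.3 → max 28.3 km
Location 5: residuals P 115.1, Q 124.3, R 54.2 → max 124.3 km
Only Location 3 has all residuals ≈ 0.

Location 3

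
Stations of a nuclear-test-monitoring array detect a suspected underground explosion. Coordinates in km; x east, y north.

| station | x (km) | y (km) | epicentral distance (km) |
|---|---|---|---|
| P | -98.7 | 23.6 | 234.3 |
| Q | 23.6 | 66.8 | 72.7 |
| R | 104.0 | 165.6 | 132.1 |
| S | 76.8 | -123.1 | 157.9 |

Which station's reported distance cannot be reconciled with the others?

Solve using three stations at a time. Using Q, R, S (subtract circle equations pairwise → linear system) gives (x, y) ≈ (88.7, 34.4).
Distances from that point to each station vs reported:
  P: calculated 187.7 vs reported 234.3 → residual 46.6 km
  Q: calculated 72.7 vs reported 72.7 → residual 0.0 km
  R: calculated 132.1 vs reported 132.1 → residual 0.0 km
  S: calculated 157.9 vs reported 157.9 → residual 0.0 km
Q, R, S are mutually consistent (residuals ≈ 0); P is off by 46.6 km.

P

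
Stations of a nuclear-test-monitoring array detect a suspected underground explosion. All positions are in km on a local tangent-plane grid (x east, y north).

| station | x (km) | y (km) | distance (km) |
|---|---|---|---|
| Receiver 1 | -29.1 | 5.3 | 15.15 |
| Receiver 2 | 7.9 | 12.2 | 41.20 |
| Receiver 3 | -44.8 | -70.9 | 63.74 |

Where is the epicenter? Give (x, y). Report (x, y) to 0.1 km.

x ≈ -27.0 km, y ≈ -9.7 km

Circle about each station: (x + 29.1)² + (y − 5.3)² = 15.15²; (x − 7.9)² + (y − 12.2)² = 41.20²; (x + 44.8)² + (y + 70.9)² = 63.74².
Subtracting pairs of circle equations eliminates x²+y² and gives linear equations (the radical axes):
74.0 x + 13.8 y = -2131.57
-31.4 x − 152.4 y = 2325.68
Solving the 2×2 system: x ≈ -27.0, y ≈ -9.7 km.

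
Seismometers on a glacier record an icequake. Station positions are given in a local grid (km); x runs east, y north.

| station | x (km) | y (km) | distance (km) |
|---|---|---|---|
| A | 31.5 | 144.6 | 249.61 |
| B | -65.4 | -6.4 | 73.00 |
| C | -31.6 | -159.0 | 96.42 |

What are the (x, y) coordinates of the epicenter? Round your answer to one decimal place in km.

Circle about each station: (x − 31.5)² + (y − 144.6)² = 249.61²; (x + 65.4)² + (y + 6.4)² = 73.00²; (x + 31.6)² + (y + 159.0)² = 96.42².
Subtracting pairs of circle equations eliminates x²+y² and gives linear equations (the radical axes):
-193.8 x − 302.0 y = 39392.86
-126.2 x − 607.2 y = 57386.49
Solving the 2×2 system: x ≈ -82.8, y ≈ -77.3 km.

x ≈ -82.8 km, y ≈ -77.3 km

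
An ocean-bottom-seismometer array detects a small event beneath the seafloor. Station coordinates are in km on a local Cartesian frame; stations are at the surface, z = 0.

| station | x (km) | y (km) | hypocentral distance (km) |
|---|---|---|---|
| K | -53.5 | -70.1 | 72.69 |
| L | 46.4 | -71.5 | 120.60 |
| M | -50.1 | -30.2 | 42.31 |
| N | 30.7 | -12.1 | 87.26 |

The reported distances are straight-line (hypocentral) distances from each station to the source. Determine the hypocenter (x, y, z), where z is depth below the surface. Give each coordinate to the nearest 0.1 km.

x ≈ -49.0 km, y ≈ -6.6 km, depth ≈ 35.1 km

Each station gives a sphere (x−x_i)² + (y−y_i)² + z² = d_i² (stations at z=0).
Subtracting the K sphere from L and M: z² cancels, leaving linear equations in x and y:
199.8 x − 2.8 y = -9771.57
6.8 x + 79.8 y = -860.51
Solving: x ≈ -48.999, y ≈ -6.608 km (keep extra digits for the depth step; rounded: -49.0, -6.6).
Then from the K sphere: z² = 72.69² − (x + 53.5)² − (y + 70.1)² with x = -48.999, y = -6.608, so z ≈ 35.105 ≈ 35.1 km.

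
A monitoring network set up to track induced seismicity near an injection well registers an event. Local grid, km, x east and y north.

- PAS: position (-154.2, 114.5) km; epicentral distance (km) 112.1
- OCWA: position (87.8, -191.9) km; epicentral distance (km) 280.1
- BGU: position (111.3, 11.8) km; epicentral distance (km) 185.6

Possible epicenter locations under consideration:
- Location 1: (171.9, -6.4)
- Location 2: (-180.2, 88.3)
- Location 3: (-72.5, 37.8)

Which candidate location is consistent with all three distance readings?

For each candidate, compare |candidate − station| to the reported distance:
Location 1: residuals PAS 235.7, OCWA 76.4, BGU 122.3 → max 235.7 km
Location 2: residuals PAS 75.2, OCWA 107.6, BGU 115.8 → max 115.8 km
Location 3: residuals PAS 0.0, OCWA 0.0, BGU 0.0 → max 0.0 km
Only Location 3 has all residuals ≈ 0.

Location 3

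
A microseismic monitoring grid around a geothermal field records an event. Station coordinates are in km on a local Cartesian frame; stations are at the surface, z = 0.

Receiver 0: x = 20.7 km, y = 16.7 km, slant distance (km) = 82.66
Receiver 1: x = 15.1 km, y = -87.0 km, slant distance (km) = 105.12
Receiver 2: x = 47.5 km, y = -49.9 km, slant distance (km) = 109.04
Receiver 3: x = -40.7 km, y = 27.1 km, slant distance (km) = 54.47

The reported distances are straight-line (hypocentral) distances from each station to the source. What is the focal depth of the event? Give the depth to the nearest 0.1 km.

Each station gives a sphere (x−x_i)² + (y−y_i)² + z² = d_i² (stations at z=0).
Subtracting the Receiver 0 sphere from Receiver 1 and Receiver 2: z² cancels, leaving linear equations in x and y:
-11.2 x − 207.4 y = 2872.09
53.6 x − 133.2 y = -1018.17
Solving: x ≈ -47.090, y ≈ -11.305 km (keep extra digits for the depth step; rounded: -47.1, -11.3).
Then from the Receiver 0 sphere: z² = 82.66² − (x − 20.7)² − (y − 16.7)² with x = -47.090, y = -11.305, so z ≈ 38.117 ≈ 38.1 km.

38.1 km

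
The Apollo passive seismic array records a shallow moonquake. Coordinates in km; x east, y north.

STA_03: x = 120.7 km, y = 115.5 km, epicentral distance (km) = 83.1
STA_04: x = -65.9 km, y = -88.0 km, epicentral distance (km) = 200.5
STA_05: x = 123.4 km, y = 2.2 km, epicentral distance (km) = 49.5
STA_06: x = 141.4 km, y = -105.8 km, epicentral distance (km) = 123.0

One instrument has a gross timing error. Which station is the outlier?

Solve using three stations at a time. Using STA_03, STA_04, STA_05 (subtract circle equations pairwise → linear system) gives (x, y) ≈ (89.7, 38.4).
Distances from that point to each station vs reported:
  STA_03: calculated 83.1 vs reported 83.1 → residual 0.0 km
  STA_04: calculated 200.5 vs reported 200.5 → residual 0.0 km
  STA_05: calculated 49.5 vs reported 49.5 → residual 0.0 km
  STA_06: calculated 153.2 vs reported 123.0 → residual 30.2 km
STA_03, STA_04, STA_05 are mutually consistent (residuals ≈ 0); STA_06 is off by 30.2 km.

STA_06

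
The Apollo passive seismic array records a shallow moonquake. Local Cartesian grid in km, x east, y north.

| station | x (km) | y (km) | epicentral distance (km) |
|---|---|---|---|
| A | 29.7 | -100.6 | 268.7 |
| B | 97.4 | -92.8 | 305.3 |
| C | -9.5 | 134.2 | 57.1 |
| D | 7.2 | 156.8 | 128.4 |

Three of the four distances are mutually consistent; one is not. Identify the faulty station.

Solve using three stations at a time. Using A, B, D (subtract circle equations pairwise → linear system) gives (x, y) ≈ (-117.1, 124.5).
Distances from that point to each station vs reported:
  A: calculated 268.7 vs reported 268.7 → residual 0.0 km
  B: calculated 305.3 vs reported 305.3 → residual 0.0 km
  C: calculated 108.0 vs reported 57.1 → residual 50.9 km
  D: calculated 128.4 vs reported 128.4 → residual 0.0 km
A, B, D are mutually consistent (residuals ≈ 0); C is off by 50.9 km.

C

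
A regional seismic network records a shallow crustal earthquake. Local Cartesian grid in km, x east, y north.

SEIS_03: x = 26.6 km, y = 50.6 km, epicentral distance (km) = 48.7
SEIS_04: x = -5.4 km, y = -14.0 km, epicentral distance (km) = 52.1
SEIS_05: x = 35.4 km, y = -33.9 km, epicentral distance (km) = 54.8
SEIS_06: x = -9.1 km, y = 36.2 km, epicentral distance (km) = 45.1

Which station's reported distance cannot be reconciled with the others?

Solve using three stations at a time. Using SEIS_04, SEIS_05, SEIS_06 (subtract circle equations pairwise → linear system) gives (x, y) ≈ (33.3, 20.9).
Distances from that point to each station vs reported:
  SEIS_03: calculated 30.5 vs reported 48.7 → residual 18.2 km
  SEIS_04: calculated 52.1 vs reported 52.1 → residual 0.0 km
  SEIS_05: calculated 54.8 vs reported 54.8 → residual 0.0 km
  SEIS_06: calculated 45.1 vs reported 45.1 → residual 0.0 km
SEIS_04, SEIS_05, SEIS_06 are mutually consistent (residuals ≈ 0); SEIS_03 is off by 18.2 km.

SEIS_03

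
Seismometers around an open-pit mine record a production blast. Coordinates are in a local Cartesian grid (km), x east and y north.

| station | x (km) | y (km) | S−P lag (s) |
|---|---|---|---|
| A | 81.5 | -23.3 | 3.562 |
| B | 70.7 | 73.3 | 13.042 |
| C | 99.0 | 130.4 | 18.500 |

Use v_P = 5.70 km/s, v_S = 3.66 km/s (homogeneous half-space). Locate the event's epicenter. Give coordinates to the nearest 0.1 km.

90.5 km east, -58.6 km north

Distance from S−P lag: d = Δt · v_P v_S / (v_P − v_S) = Δt · (5.70·3.66)/(5.70−3.66) ≈ 10.2265·Δt.
So d_A = 36.43, d_B = 133.37, d_C = 189.19 km.
Circle about each station: (x − 81.5)² + (y + 23.3)² = 36.43²; (x − 70.7)² + (y − 73.3)² = 133.37²; (x − 99.0)² + (y − 130.4)² = 189.19².
Subtracting the A equation from the B and C equations removes the quadratic terms:
-21.6 x + 193.2 y = -13274.17
35.0 x + 307.4 y = -14845.69
Solving the 2×2 system: x ≈ 90.5, y ≈ -58.6 km.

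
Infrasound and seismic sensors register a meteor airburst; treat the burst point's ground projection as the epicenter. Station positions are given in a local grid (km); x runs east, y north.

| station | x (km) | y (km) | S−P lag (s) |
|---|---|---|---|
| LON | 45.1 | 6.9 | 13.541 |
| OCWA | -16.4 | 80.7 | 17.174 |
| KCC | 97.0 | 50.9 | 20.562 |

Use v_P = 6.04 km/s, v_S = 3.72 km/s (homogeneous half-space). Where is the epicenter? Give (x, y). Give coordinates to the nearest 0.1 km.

(-51.4, -81.9)

Distance from S−P lag: d = Δt · v_P v_S / (v_P − v_S) = Δt · (6.04·3.72)/(6.04−3.72) ≈ 9.6848·Δt.
So d_LON = 131.14, d_OCWA = 166.33, d_KCC = 199.14 km.
Circle about each station: (x − 45.1)² + (y − 6.9)² = 131.14²; (x + 16.4)² + (y − 80.7)² = 166.33²; (x − 97.0)² + (y − 50.9)² = 199.14².
Subtracting the LON equation from the OCWA and KCC equations removes the quadratic terms:
-123.0 x + 147.6 y = -5768.14
103.8 x + 88.0 y = -12540.85
Solving the 2×2 system: x ≈ -51.4, y ≈ -81.9 km.
Check against LON (with the unrounded x, y): √((x − 45.1)²+(y − 6.9)²) = 131.13 ≈ 131.14 km. ✓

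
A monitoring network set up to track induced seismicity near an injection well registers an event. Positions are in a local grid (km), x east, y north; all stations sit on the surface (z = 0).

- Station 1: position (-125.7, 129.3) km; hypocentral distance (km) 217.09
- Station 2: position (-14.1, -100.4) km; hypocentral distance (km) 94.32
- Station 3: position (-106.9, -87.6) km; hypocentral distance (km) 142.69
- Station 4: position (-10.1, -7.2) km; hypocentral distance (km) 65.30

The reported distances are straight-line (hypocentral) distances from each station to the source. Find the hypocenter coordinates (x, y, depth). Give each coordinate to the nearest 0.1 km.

x ≈ 10.1 km, y ≈ -29.9 km, depth ≈ 57.8 km

Each station gives a sphere (x−x_i)² + (y−y_i)² + z² = d_i² (stations at z=0).
Subtracting the Station 1 sphere from Station 2 and Station 3: z² cancels, leaving linear equations in x and y:
223.2 x − 459.4 y = 15991.80
37.6 x − 433.8 y = 13350.02
Solving: x ≈ 10.110, y ≈ -29.898 km (keep extra digits for the depth step; rounded: 10.1, -29.9).
Then from the Station 1 sphere: z² = 217.09² − (x + 125.7)² − (y − 129.3)² with x = 10.110, y = -29.898, so z ≈ 57.790 ≈ 57.8 km.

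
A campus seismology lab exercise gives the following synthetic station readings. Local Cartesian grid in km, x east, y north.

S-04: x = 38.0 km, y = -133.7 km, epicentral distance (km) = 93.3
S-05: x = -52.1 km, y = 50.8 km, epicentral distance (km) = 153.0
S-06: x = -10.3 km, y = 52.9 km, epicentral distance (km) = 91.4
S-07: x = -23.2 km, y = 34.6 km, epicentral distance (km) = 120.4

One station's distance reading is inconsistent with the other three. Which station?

S-06

Solve using three stations at a time. Using S-04, S-05, S-07 (subtract circle equations pairwise → linear system) gives (x, y) ≈ (67.4, -44.9).
Distances from that point to each station vs reported:
  S-04: calculated 93.5 vs reported 93.3 → residual 0.2 km
  S-05: calculated 153.1 vs reported 153.0 → residual 0.1 km
  S-06: calculated 124.9 vs reported 91.4 → residual 33.5 km
  S-07: calculated 120.6 vs reported 120.4 → residual 0.2 km
S-04, S-05, S-07 are mutually consistent (residuals ≈ 0); S-06 is off by 33.5 km.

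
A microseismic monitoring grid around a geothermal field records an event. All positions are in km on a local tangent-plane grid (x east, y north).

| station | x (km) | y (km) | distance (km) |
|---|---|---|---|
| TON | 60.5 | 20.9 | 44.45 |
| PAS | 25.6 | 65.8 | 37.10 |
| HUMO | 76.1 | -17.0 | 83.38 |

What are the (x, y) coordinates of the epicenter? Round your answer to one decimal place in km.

x ≈ 62.7 km, y ≈ 65.3 km

Circle about each station: (x − 60.5)² + (y − 20.9)² = 44.45²; (x − 25.6)² + (y − 65.8)² = 37.10²; (x − 76.1)² + (y + 17.0)² = 83.38².
Subtracting the TON equation from the PAS and HUMO equations removes the quadratic terms:
-69.8 x + 89.8 y = 1487.33
31.2 x − 75.8 y = -2993.27
Solving the 2×2 system: x ≈ 62.7, y ≈ 65.3 km.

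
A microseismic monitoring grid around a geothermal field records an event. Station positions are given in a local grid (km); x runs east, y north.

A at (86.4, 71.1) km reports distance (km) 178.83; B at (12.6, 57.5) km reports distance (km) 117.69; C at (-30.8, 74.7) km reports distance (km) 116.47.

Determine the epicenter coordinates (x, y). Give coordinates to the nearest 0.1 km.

(-54.2, -39.4)

Circle about each station: (x − 86.4)² + (y − 71.1)² = 178.83²; (x − 12.6)² + (y − 57.5)² = 117.69²; (x + 30.8)² + (y − 74.7)² = 116.47².
Subtracting the A equation from the B and C equations removes the quadratic terms:
-147.6 x − 27.2 y = 9074.07
-234.4 x + 7.2 y = 12423.47
Solving the 2×2 system: x ≈ -54.2, y ≈ -39.4 km.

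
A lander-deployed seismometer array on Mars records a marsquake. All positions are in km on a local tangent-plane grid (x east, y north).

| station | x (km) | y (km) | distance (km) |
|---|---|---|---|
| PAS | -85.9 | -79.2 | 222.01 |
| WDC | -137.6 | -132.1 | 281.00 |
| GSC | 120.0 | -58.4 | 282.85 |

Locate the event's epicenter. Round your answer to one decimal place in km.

Circle about each station: (x + 85.9)² + (y + 79.2)² = 222.01²; (x + 137.6)² + (y + 132.1)² = 281.00²; (x − 120.0)² + (y + 58.4)² = 282.85².
Subtracting the PAS equation from the WDC and GSC equations removes the quadratic terms:
-103.4 x − 105.8 y = -6939.84
411.8 x + 41.6 y = -26556.57
Solving the 2×2 system: x ≈ -78.9, y ≈ 142.7 km.

x ≈ -78.9 km, y ≈ 142.7 km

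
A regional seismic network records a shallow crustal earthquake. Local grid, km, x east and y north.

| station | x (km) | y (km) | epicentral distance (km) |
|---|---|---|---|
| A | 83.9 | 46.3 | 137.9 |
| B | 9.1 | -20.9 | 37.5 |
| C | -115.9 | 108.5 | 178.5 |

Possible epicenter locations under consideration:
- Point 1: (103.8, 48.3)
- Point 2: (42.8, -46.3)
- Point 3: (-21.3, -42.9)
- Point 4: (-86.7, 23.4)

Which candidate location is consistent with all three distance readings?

For each candidate, compare |candidate − station| to the reported distance:
Point 1: residuals A 117.9, B 79.8, C 49.3 → max 117.9 km
Point 2: residuals A 36.6, B 4.7, C 43.2 → max 43.2 km
Point 3: residuals A 0.0, B 0.0, C 0.0 → max 0.0 km
Point 4: residuals A 34.2, B 68.0, C 88.5 → max 88.5 km
Only Point 3 has all residuals ≈ 0.

Point 3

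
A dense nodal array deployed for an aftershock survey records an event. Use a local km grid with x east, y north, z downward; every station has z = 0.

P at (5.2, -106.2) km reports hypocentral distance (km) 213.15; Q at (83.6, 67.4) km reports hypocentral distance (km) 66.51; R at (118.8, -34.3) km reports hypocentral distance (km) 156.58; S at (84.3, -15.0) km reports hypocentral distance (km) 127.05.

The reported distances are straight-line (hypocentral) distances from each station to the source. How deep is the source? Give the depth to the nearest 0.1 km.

Each station gives a sphere (x−x_i)² + (y−y_i)² + z² = d_i² (stations at z=0).
Subtracting the P sphere from Q and R: z² cancels, leaving linear equations in x and y:
156.8 x + 347.2 y = 41235.58
227.2 x + 143.8 y = 24900.08
Solving: x ≈ 48.204, y ≈ 96.996 km (keep extra digits for the depth step; rounded: 48.2, 97.0).
Then from the P sphere: z² = 213.15² − (x − 5.2)² − (y + 106.2)² with x = 48.204, y = 96.996, so z ≈ 47.906 ≈ 47.9 km.
Check against S (with the unrounded solution): distance 127.05 ≈ 127.05 km. ✓

47.9 km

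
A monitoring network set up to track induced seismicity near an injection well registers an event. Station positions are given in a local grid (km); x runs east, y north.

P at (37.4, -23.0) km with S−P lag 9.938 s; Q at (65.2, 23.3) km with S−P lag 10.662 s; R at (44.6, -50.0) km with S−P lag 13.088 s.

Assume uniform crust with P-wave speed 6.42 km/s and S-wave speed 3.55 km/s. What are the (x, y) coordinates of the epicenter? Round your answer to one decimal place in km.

-19.0 km east, 32.2 km north

Distance from S−P lag: d = Δt · v_P v_S / (v_P − v_S) = Δt · (6.42·3.55)/(6.42−3.55) ≈ 7.9411·Δt.
So d_P = 78.92, d_Q = 84.67, d_R = 103.93 km.
Circle about each station: (x − 37.4)² + (y + 23.0)² = 78.92²; (x − 65.2)² + (y − 23.3)² = 84.67²; (x − 44.6)² + (y + 50.0)² = 103.93².
Subtracting pairs of circle equations eliminates x²+y² and gives linear equations (the radical axes):
55.6 x + 92.6 y = 1925.53
14.4 x − 54.0 y = -2011.68
Solving the 2×2 system: x ≈ -19.0, y ≈ 32.2 km.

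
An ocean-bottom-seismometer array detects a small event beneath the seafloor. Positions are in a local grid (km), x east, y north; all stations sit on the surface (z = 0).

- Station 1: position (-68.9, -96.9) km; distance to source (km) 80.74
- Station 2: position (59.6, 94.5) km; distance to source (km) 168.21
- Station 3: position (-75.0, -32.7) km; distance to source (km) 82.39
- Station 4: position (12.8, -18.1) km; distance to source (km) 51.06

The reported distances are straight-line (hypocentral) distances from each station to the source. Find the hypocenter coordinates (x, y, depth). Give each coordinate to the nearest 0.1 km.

(-1.5, -60.2, 25.1)

Each station gives a sphere (x−x_i)² + (y−y_i)² + z² = d_i² (stations at z=0).
Subtracting the Station 1 sphere from Station 2 and Station 3: z² cancels, leaving linear equations in x and y:
257.0 x + 382.8 y = -23430.07
-12.2 x + 128.4 y = -7711.69
Solving: x ≈ -1.497, y ≈ -60.202 km (keep extra digits for the depth step; rounded: -1.5, -60.2).
Then from the Station 1 sphere: z² = 80.74² − (x + 68.9)² − (y + 96.9)² with x = -1.497, y = -60.202, so z ≈ 25.081 ≈ 25.1 km.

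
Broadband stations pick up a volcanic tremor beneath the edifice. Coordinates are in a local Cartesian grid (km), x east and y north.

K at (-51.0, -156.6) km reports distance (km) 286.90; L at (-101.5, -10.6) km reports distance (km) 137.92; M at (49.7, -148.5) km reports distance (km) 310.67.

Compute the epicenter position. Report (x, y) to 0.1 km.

Circle about each station: (x + 51.0)² + (y + 156.6)² = 286.90²; (x + 101.5)² + (y + 10.6)² = 137.92²; (x − 49.7)² + (y + 148.5)² = 310.67².
Subtracting pairs of circle equations eliminates x²+y² and gives linear equations (the radical axes):
-101.0 x + 292.0 y = 46579.73
201.4 x + 16.2 y = -16806.46
Solving the 2×2 system: x ≈ -93.7, y ≈ 127.1 km.

x ≈ -93.7 km, y ≈ 127.1 km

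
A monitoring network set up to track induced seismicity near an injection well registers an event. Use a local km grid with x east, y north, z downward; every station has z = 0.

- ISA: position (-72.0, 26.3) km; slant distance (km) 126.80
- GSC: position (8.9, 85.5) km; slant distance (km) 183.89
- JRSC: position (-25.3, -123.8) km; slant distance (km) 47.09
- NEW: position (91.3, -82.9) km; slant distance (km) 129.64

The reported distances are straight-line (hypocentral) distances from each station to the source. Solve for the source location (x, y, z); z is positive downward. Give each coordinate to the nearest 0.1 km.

(-34.1, -90.4, 32.0)

Each station gives a sphere (x−x_i)² + (y−y_i)² + z² = d_i² (stations at z=0).
Subtracting the ISA sphere from GSC and JRSC: z² cancels, leaving linear equations in x and y:
161.8 x + 118.4 y = -16223.52
93.4 x − 300.2 y = 23951.61
Solving: x ≈ -34.117, y ≈ -90.400 km (keep extra digits for the depth step; rounded: -34.1, -90.4).
Then from the ISA sphere: z² = 126.80² − (x + 72.0)² − (y − 26.3)² with x = -34.117, y = -90.400, so z ≈ 32.004 ≈ 32.0 km.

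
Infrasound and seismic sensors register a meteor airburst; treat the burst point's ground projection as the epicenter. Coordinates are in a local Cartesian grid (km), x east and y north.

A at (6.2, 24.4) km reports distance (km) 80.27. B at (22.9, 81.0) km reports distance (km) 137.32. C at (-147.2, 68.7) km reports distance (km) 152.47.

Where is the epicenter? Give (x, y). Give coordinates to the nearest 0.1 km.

x ≈ -40.9 km, y ≈ -40.6 km

Circle about each station: (x − 6.2)² + (y − 24.4)² = 80.27²; (x − 22.9)² + (y − 81.0)² = 137.32²; (x + 147.2)² + (y − 68.7)² = 152.47².
Subtracting the A equation from the B and C equations removes the quadratic terms:
33.4 x + 113.2 y = -5961.90
-306.8 x + 88.6 y = 8949.90
Solving the 2×2 system: x ≈ -40.9, y ≈ -40.6 km.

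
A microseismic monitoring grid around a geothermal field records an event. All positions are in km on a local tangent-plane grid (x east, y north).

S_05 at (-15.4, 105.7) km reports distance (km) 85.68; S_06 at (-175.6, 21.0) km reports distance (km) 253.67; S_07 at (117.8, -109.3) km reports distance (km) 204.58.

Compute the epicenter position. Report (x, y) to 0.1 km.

68.7 km east, 89.3 km north

Circle about each station: (x + 15.4)² + (y − 105.7)² = 85.68²; (x + 175.6)² + (y − 21.0)² = 253.67²; (x − 117.8)² + (y + 109.3)² = 204.58².
Subtracting the S_05 equation from the S_06 and S_07 equations removes the quadratic terms:
-320.4 x − 169.4 y = -37140.70
266.4 x − 430.0 y = -20098.23
Solving the 2×2 system: x ≈ 68.7, y ≈ 89.3 km.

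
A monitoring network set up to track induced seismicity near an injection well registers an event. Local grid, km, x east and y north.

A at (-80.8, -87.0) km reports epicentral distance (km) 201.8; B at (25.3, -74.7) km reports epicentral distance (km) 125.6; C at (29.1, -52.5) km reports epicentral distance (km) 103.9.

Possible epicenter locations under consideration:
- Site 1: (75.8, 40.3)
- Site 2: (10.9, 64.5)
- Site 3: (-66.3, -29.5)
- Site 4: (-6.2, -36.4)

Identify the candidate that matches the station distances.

Site 1

For each candidate, compare |candidate − station| to the reported distance:
Site 1: residuals A 0.0, B 0.0, C 0.0 → max 0.0 km
Site 2: residuals A 24.7, B 14.3, C 14.5 → max 24.7 km
Site 3: residuals A 142.5, B 23.5, C 5.8 → max 142.5 km
Site 4: residuals A 111.7, B 76.0, C 65.1 → max 111.7 km
Only Site 1 has all residuals ≈ 0.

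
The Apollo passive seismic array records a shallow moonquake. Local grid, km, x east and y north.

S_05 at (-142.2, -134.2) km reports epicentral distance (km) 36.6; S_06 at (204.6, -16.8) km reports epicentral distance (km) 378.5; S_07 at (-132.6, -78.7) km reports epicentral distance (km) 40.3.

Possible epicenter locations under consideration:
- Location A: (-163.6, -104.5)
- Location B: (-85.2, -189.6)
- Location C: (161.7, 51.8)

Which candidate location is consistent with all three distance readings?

For each candidate, compare |candidate − station| to the reported distance:
Location A: residuals S_05 0.0, S_06 0.0, S_07 0.0 → max 0.0 km
Location B: residuals S_05 42.9, S_06 41.1, S_07 80.3 → max 80.3 km
Location C: residuals S_05 319.7, S_06 297.6, S_07 281.6 → max 319.7 km
Only Location A has all residuals ≈ 0.

Location A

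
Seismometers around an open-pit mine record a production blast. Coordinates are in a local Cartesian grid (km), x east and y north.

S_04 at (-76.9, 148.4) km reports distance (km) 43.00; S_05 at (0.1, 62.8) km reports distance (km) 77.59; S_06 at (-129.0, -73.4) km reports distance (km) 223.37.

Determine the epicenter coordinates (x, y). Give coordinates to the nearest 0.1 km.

x ≈ -37.8 km, y ≈ 130.5 km

Circle about each station: (x + 76.9)² + (y − 148.4)² = 43.00²; (x − 0.1)² + (y − 62.8)² = 77.59²; (x + 129.0)² + (y + 73.4)² = 223.37².
Subtracting pairs of circle equations eliminates x²+y² and gives linear equations (the radical axes):
154.0 x − 171.2 y = -28163.53
-104.2 x − 443.6 y = -53952.77
Solving the 2×2 system: x ≈ -37.8, y ≈ 130.5 km.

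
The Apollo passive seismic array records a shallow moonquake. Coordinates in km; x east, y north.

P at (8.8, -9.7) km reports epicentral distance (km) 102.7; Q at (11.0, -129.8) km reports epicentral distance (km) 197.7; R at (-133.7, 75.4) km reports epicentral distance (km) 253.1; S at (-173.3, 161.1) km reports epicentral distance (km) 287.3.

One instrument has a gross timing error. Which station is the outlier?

R

Solve using three stations at a time. Using P, Q, S (subtract circle equations pairwise → linear system) gives (x, y) ≈ (91.8, 50.6).
Distances from that point to each station vs reported:
  P: calculated 102.6 vs reported 102.7 → residual 0.1 km
  Q: calculated 197.7 vs reported 197.7 → residual 0.0 km
  R: calculated 226.9 vs reported 253.1 → residual 26.2 km
  S: calculated 287.3 vs reported 287.3 → residual 0.0 km
P, Q, S are mutually consistent (residuals ≈ 0); R is off by 26.2 km.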